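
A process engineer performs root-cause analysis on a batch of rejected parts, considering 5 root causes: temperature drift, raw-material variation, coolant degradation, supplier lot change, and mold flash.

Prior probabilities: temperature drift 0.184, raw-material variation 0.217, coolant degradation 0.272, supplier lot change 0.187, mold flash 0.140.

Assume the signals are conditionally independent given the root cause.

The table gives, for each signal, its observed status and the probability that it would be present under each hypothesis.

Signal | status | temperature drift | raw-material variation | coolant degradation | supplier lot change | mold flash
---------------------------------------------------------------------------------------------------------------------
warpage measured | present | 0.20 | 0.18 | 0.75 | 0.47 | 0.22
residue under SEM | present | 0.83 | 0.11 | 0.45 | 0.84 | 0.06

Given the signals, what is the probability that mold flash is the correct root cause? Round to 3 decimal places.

0.009

For each hypothesis, the unnormalized posterior weight is prior × product of the signal likelihoods:
  temperature drift: 0.184 × 0.20 × 0.83 = 0.030544
  raw-material variation: 0.217 × 0.18 × 0.11 = 0.0042966
  coolant degradation: 0.272 × 0.75 × 0.45 = 0.0918
  supplier lot change: 0.187 × 0.47 × 0.84 = 0.073828
  mold flash: 0.140 × 0.22 × 0.06 = 0.001848
Marginal likelihood of the evidence = 0.20232.
P(mold flash | evidence) = 0.001848 / 0.20232 ≈ 0.009.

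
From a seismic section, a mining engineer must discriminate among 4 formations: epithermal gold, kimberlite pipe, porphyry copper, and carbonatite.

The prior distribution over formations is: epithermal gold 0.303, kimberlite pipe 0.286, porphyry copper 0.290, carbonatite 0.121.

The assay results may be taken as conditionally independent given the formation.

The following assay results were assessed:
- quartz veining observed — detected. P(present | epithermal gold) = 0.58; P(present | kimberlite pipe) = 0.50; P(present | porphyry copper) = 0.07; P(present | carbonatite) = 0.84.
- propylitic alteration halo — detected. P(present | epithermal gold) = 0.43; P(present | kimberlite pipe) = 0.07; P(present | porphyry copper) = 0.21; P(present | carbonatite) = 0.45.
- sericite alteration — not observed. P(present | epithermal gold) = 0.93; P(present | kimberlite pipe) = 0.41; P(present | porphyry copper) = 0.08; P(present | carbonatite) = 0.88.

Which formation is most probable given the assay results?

kimberlite pipe

By Bayes' rule with conditional independence, the unnormalized weight for each hypothesis is prior × ∏ likelihoods (using 1 − P(present | H) for each absent assay result):
  epithermal gold: 0.303 × 0.58 × 0.43 × (1 − 0.93) = 0.0052898
  kimberlite pipe: 0.286 × 0.50 × 0.07 × (1 − 0.41) = 0.0059059
  porphyry copper: 0.290 × 0.07 × 0.21 × (1 − 0.08) = 0.003922
  carbonatite: 0.121 × 0.84 × 0.45 × (1 − 0.88) = 0.0054886
Normalizing constant Z = 0.0052898 + 0.0059059 + 0.003922 + 0.0054886 = 0.020606.
P(epithermal gold | evidence) ≈ 0.0052898 / 0.020606 ≈ 0.257
P(kimberlite pipe | evidence) ≈ 0.0059059 / 0.020606 ≈ 0.287
P(porphyry copper | evidence) ≈ 0.003922 / 0.020606 ≈ 0.190
P(carbonatite | evidence) ≈ 0.0054886 / 0.020606 ≈ 0.266
The largest is 0.287, so kimberlite pipe is most probable.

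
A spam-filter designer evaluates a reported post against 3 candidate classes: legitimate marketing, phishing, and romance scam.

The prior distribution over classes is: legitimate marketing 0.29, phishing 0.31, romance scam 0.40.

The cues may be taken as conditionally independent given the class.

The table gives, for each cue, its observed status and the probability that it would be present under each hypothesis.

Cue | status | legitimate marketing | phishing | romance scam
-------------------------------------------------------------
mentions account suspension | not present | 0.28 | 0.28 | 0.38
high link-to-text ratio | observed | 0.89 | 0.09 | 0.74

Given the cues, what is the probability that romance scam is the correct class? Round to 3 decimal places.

0.471

By Bayes' rule with conditional independence, the unnormalized weight for each hypothesis is prior × ∏ likelihoods (using 1 − P(present | H) for each absent cue):
  legitimate marketing: 0.29 × (1 − 0.28) × 0.89 = 0.18583
  phishing: 0.31 × (1 − 0.28) × 0.09 = 0.020088
  romance scam: 0.40 × (1 − 0.38) × 0.74 = 0.18352
The unnormalized weights sum to 0.38944.
P(romance scam | evidence) = 0.18352 / 0.38944 ≈ 0.471.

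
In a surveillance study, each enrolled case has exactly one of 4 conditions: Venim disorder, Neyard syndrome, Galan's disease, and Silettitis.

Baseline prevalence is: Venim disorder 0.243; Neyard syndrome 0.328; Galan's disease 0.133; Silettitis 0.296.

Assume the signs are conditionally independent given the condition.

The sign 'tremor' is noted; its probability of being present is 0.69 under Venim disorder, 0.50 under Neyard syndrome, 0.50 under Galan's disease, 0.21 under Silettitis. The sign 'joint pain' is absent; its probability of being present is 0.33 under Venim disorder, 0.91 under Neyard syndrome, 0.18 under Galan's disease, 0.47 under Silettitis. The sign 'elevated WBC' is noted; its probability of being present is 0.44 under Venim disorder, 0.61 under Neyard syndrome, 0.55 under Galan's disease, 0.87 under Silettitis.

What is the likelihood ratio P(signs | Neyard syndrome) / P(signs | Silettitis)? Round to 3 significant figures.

0.283

Joint likelihood of the sign pattern under each hypothesis (using 1 − P(present | H) for each absent sign):
  Neyard syndrome: 0.50 × (1 − 0.91) × 0.61 = 0.02745
  Silettitis: 0.21 × (1 − 0.47) × 0.87 = 0.096831
Bayes factor = 0.02745 / 0.096831 ≈ 0.283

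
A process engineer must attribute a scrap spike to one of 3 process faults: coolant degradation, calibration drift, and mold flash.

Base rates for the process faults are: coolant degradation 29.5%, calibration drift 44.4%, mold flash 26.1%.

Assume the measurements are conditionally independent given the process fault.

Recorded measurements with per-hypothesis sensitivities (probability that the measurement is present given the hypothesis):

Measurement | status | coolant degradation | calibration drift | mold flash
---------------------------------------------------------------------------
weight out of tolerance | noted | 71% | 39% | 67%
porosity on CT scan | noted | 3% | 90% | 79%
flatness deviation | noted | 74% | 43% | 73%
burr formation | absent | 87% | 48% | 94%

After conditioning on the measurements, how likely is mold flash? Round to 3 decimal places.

For each hypothesis, the unnormalized posterior weight is prior × product of the measurement likelihoods (using 1 − P(present | H) for each absent measurement):
  coolant degradation: 0.295 × 0.71 × 0.03 × 0.74 × (1 − 0.87) = 0.00060447
  calibration drift: 0.444 × 0.39 × 0.90 × 0.43 × (1 − 0.48) = 0.034847
  mold flash: 0.261 × 0.67 × 0.79 × 0.73 × (1 − 0.94) = 0.0060509
Normalizing constant Z = 0.00060447 + 0.034847 + 0.0060509 = 0.041502.
P(mold flash | evidence) = 0.0060509 / 0.041502 ≈ 0.146.

0.146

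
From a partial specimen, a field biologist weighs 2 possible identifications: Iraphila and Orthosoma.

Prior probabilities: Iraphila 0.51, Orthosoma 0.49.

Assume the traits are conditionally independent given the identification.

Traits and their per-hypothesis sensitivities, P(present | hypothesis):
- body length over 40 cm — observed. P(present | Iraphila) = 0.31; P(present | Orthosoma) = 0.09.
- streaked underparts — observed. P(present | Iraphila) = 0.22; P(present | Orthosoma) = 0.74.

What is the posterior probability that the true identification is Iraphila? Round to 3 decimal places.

For each hypothesis, the unnormalized posterior weight is prior × product of the trait likelihoods:
  Iraphila: 0.51 × 0.31 × 0.22 = 0.034782
  Orthosoma: 0.49 × 0.09 × 0.74 = 0.032634
The unnormalized weights sum to 0.067416.
P(Iraphila | evidence) = 0.034782 / 0.067416 ≈ 0.516.

0.516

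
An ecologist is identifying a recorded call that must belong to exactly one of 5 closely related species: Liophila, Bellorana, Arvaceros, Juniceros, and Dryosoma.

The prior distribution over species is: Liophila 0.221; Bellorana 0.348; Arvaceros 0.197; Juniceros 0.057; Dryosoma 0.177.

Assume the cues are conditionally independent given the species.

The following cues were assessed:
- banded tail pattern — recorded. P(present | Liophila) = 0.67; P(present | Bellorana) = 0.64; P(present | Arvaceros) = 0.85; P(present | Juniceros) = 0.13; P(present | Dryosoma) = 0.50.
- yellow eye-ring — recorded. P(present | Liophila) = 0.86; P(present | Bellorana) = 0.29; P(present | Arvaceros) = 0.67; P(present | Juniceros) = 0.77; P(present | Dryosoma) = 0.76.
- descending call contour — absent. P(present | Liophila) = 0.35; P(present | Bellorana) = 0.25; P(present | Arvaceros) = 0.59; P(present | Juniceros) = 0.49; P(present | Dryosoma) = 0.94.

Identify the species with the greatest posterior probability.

By Bayes' rule with conditional independence, the unnormalized weight for each hypothesis is prior × ∏ likelihoods (using 1 − P(present | H) for each absent cue):
  Liophila: 0.221 × 0.67 × 0.86 × (1 − 0.35) = 0.082771
  Bellorana: 0.348 × 0.64 × 0.29 × (1 − 0.25) = 0.048442
  Arvaceros: 0.197 × 0.85 × 0.67 × (1 − 0.59) = 0.045999
  Juniceros: 0.057 × 0.13 × 0.77 × (1 − 0.49) = 0.0029099
  Dryosoma: 0.177 × 0.50 × 0.76 × (1 − 0.94) = 0.0040356
The unnormalized weights sum to 0.18416.
P(Liophila | evidence) ≈ 0.082771 / 0.18416 ≈ 0.449
P(Bellorana | evidence) ≈ 0.048442 / 0.18416 ≈ 0.263
P(Arvaceros | evidence) ≈ 0.045999 / 0.18416 ≈ 0.250
P(Juniceros | evidence) ≈ 0.0029099 / 0.18416 ≈ 0.016
P(Dryosoma | evidence) ≈ 0.0040356 / 0.18416 ≈ 0.022
The largest is 0.449, so Liophila is most probable.

Liophila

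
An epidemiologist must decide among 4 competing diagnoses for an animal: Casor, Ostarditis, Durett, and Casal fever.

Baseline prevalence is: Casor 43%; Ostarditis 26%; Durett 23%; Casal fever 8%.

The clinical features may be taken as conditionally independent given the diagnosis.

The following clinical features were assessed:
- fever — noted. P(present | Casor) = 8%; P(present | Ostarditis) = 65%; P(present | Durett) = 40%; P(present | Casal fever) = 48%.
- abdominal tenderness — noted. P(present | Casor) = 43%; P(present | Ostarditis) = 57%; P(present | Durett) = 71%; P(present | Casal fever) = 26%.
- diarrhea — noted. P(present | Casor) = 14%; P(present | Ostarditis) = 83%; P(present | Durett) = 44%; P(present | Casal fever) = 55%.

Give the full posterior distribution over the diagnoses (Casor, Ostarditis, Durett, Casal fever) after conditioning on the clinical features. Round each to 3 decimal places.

0.018, 0.688, 0.247, 0.047

By Bayes' rule with conditional independence, the unnormalized weight for each hypothesis is prior × ∏ likelihoods:
  Casor: 0.43 × 0.08 × 0.43 × 0.14 = 0.0020709
  Ostarditis: 0.26 × 0.65 × 0.57 × 0.83 = 0.079954
  Durett: 0.23 × 0.40 × 0.71 × 0.44 = 0.028741
  Casal fever: 0.08 × 0.48 × 0.26 × 0.55 = 0.0054912
Marginal likelihood of the evidence = 0.11626.
P(Casor | evidence) = 0.0020709 / 0.11626 ≈ 0.018
P(Ostarditis | evidence) = 0.079954 / 0.11626 ≈ 0.688
P(Durett | evidence) = 0.028741 / 0.11626 ≈ 0.247
P(Casal fever | evidence) = 0.0054912 / 0.11626 ≈ 0.047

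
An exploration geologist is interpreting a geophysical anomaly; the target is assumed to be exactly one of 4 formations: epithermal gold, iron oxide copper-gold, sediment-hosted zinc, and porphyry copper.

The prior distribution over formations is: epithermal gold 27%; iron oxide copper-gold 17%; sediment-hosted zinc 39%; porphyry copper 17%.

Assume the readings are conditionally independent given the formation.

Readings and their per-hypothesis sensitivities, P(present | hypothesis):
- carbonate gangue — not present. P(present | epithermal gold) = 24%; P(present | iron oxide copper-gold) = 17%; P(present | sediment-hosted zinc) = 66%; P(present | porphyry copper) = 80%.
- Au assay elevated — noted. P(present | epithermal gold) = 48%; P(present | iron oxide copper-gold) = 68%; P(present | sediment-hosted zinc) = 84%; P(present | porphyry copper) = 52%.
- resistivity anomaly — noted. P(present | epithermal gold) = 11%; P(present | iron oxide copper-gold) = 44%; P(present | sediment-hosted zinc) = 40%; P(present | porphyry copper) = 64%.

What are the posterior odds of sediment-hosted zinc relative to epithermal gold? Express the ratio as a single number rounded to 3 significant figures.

Posterior odds equal prior odds times the likelihood ratio; only the two competing hypotheses matter (using 1 − P(present | H) for each absent reading).
  sediment-hosted zinc: 0.39 × (1 − 0.66) × 0.84 × 0.40 = 0.044554
  epithermal gold: 0.27 × (1 − 0.24) × 0.48 × 0.11 = 0.010835
Posterior odds = 0.044554 / 0.010835 ≈ 4.11.

4.11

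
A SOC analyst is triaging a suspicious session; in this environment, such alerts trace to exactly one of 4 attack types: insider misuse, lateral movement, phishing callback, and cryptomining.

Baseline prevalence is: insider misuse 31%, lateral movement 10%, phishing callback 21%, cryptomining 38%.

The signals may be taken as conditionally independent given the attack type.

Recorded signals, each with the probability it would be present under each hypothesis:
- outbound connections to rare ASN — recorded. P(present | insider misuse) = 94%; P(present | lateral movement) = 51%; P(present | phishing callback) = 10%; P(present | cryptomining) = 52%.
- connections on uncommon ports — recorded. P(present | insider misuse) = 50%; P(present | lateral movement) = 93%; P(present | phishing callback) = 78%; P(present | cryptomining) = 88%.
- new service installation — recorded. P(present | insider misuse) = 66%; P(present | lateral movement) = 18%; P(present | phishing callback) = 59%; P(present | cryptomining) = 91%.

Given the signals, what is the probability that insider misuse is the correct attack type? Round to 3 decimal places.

0.353

For each hypothesis, the unnormalized posterior weight is prior × product of the signal likelihoods:
  insider misuse: 0.31 × 0.94 × 0.50 × 0.66 = 0.096162
  lateral movement: 0.10 × 0.51 × 0.93 × 0.18 = 0.0085374
  phishing callback: 0.21 × 0.10 × 0.78 × 0.59 = 0.0096642
  cryptomining: 0.38 × 0.52 × 0.88 × 0.91 = 0.15824
Marginal likelihood of the evidence = 0.2726.
P(insider misuse | evidence) = 0.096162 / 0.2726 ≈ 0.353.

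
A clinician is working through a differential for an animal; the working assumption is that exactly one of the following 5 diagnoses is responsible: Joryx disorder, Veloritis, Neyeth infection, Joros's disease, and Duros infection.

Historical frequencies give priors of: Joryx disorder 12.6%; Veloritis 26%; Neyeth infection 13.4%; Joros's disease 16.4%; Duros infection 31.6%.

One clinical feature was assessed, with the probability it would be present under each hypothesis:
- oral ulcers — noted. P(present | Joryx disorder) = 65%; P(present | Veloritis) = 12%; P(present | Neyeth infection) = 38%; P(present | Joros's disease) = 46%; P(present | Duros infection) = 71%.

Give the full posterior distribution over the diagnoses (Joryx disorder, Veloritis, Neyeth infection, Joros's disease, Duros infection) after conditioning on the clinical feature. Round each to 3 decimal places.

0.177, 0.067, 0.110, 0.163, 0.484

For each hypothesis, the unnormalized posterior weight is prior × likelihood:
  Joryx disorder: 0.126 × 0.65 = 0.0819
  Veloritis: 0.260 × 0.12 = 0.0312
  Neyeth infection: 0.134 × 0.38 = 0.05092
  Joros's disease: 0.164 × 0.46 = 0.07544
  Duros infection: 0.316 × 0.71 = 0.22436
Marginal likelihood of the evidence = 0.46382.
P(Joryx disorder | evidence) = 0.0819 / 0.46382 ≈ 0.177
P(Veloritis | evidence) = 0.0312 / 0.46382 ≈ 0.067
P(Neyeth infection | evidence) = 0.05092 / 0.46382 ≈ 0.110
P(Joros's disease | evidence) = 0.07544 / 0.46382 ≈ 0.163
P(Duros infection | evidence) = 0.22436 / 0.46382 ≈ 0.484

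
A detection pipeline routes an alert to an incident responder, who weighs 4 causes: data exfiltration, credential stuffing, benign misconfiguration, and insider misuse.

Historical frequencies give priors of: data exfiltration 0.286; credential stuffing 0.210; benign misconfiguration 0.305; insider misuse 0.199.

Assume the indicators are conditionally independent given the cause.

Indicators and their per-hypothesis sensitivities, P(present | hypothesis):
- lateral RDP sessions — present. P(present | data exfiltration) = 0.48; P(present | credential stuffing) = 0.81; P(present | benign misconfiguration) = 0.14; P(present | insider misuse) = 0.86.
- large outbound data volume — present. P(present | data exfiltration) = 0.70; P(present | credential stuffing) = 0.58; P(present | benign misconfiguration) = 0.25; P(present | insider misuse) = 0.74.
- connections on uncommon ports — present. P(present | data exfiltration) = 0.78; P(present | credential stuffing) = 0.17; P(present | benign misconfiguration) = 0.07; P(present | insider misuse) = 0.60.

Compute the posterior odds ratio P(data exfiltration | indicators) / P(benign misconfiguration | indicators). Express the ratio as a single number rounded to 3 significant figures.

Unnormalized posterior weight (prior times the indicator likelihoods) for each of the two hypotheses:
  data exfiltration: 0.286 × 0.48 × 0.70 × 0.78 = 0.074955
  benign misconfiguration: 0.305 × 0.14 × 0.25 × 0.07 = 0.00074725
Odds(data exfiltration : benign misconfiguration) = 0.074955 / 0.00074725 ≈ 100.

100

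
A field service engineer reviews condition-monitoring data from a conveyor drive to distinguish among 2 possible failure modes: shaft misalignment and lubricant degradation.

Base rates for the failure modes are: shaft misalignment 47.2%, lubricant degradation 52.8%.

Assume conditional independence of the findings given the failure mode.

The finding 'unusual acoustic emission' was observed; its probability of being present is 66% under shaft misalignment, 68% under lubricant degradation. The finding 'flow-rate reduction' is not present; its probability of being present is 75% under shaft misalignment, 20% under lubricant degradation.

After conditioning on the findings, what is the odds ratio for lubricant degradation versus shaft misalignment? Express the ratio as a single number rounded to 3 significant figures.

3.69

Posterior odds equal prior odds times the likelihood ratio; only the two competing hypotheses matter (using 1 − P(present | H) for each absent finding).
  lubricant degradation: 0.528 × 0.68 × (1 − 0.20) = 0.28723
  shaft misalignment: 0.472 × 0.66 × (1 − 0.75) = 0.07788
Posterior odds = 0.28723 / 0.07788 ≈ 3.69.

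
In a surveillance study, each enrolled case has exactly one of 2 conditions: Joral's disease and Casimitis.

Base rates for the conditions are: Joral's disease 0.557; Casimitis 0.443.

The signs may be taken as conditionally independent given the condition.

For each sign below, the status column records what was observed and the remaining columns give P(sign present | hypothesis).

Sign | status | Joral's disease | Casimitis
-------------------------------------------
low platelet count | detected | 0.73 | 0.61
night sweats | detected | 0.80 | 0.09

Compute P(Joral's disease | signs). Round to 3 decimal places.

0.930

By Bayes' rule with conditional independence, the unnormalized weight for each hypothesis is prior × ∏ likelihoods:
  Joral's disease: 0.557 × 0.73 × 0.80 = 0.32529
  Casimitis: 0.443 × 0.61 × 0.09 = 0.024321
The unnormalized weights sum to 0.34961.
P(Joral's disease | evidence) = 0.32529 / 0.34961 ≈ 0.930.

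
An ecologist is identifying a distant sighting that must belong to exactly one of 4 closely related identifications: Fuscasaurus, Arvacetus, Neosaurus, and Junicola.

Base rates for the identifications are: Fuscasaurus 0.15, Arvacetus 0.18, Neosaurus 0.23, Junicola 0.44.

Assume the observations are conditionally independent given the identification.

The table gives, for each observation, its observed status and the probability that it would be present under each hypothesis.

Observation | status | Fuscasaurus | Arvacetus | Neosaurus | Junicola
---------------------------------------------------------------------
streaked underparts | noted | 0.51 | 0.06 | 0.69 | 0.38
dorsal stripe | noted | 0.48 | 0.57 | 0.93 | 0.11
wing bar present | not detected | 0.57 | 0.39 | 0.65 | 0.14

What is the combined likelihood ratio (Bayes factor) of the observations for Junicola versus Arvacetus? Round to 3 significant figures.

Joint likelihood of the evidence pattern under each hypothesis (using 1 − P(present | H) for each absent observation):
  Junicola: 0.38 × 0.11 × (1 − 0.14) = 0.035948
  Arvacetus: 0.06 × 0.57 × (1 − 0.39) = 0.020862
Bayes factor = 0.035948 / 0.020862 ≈ 1.72

1.72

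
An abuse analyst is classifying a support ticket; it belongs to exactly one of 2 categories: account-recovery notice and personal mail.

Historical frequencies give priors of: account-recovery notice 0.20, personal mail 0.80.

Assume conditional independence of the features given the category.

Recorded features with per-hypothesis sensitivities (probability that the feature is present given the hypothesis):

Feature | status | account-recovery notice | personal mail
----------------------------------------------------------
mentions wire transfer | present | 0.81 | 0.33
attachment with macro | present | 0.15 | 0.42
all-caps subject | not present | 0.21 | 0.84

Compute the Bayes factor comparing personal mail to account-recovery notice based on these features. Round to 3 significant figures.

0.231

Joint likelihood of the feature pattern under each hypothesis (using 1 − P(present | H) for each absent feature):
  personal mail: 0.33 × 0.42 × (1 − 0.84) = 0.022176
  account-recovery notice: 0.81 × 0.15 × (1 − 0.21) = 0.095985
Bayes factor = 0.022176 / 0.095985 ≈ 0.231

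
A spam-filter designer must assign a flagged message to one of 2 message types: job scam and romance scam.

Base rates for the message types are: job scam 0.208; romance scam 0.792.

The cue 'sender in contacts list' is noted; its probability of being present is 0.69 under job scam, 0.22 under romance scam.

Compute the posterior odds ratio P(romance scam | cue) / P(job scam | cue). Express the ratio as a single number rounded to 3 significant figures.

1.21

Posterior odds equal prior odds times the likelihood ratio; only the two competing hypotheses matter.
  romance scam: 0.792 × 0.22 = 0.17424
  job scam: 0.208 × 0.69 = 0.14352
Posterior odds = 0.17424 / 0.14352 ≈ 1.21.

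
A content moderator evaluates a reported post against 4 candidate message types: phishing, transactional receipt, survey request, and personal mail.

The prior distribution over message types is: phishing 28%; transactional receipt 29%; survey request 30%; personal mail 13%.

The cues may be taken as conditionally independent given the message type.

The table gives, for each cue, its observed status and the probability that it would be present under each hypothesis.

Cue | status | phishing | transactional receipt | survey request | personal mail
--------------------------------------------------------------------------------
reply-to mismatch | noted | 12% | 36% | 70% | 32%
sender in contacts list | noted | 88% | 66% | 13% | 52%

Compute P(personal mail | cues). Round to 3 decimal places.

0.147

For each hypothesis, the unnormalized posterior weight is prior × product of the cue likelihoods:
  phishing: 0.28 × 0.12 × 0.88 = 0.029568
  transactional receipt: 0.29 × 0.36 × 0.66 = 0.068904
  survey request: 0.30 × 0.70 × 0.13 = 0.0273
  personal mail: 0.13 × 0.32 × 0.52 = 0.021632
Marginal likelihood of the evidence = 0.1474.
P(personal mail | evidence) = 0.021632 / 0.1474 ≈ 0.147.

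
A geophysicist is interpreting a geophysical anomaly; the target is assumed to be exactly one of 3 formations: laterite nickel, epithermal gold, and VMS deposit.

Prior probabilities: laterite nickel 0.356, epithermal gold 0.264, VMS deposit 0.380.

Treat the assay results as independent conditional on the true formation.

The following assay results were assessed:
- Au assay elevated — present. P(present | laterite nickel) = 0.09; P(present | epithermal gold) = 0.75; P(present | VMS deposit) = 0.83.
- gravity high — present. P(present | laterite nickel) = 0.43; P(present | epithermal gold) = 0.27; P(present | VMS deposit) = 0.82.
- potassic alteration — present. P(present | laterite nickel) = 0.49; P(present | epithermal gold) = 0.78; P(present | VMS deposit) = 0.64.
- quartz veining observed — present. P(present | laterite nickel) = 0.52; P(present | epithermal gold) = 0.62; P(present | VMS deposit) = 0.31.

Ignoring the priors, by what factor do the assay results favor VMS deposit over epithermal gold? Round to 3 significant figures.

Joint likelihood of the assay result pattern under each hypothesis:
  VMS deposit: 0.83 × 0.82 × 0.64 × 0.31 = 0.13503
  epithermal gold: 0.75 × 0.27 × 0.78 × 0.62 = 0.097929
Bayes factor = 0.13503 / 0.097929 ≈ 1.38

1.38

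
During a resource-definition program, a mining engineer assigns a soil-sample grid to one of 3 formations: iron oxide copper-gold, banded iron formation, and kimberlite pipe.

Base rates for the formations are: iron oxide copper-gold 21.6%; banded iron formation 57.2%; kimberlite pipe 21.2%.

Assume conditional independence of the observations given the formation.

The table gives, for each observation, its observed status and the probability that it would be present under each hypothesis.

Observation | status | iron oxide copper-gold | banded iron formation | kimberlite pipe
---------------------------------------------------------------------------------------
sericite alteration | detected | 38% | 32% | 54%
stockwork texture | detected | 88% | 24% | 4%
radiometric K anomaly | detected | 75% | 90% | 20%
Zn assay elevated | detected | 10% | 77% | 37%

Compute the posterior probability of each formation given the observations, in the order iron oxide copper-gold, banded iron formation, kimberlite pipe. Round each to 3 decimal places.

0.150, 0.841, 0.009

By Bayes' rule with conditional independence, the unnormalized weight for each hypothesis is prior × ∏ likelihoods:
  iron oxide copper-gold: 0.216 × 0.38 × 0.88 × 0.75 × 0.10 = 0.0054173
  banded iron formation: 0.572 × 0.32 × 0.24 × 0.90 × 0.77 = 0.030443
  kimberlite pipe: 0.212 × 0.54 × 0.04 × 0.20 × 0.37 = 0.00033886
Marginal likelihood of the evidence = 0.036199.
P(iron oxide copper-gold | evidence) = 0.0054173 / 0.036199 ≈ 0.150
P(banded iron formation | evidence) = 0.030443 / 0.036199 ≈ 0.841
P(kimberlite pipe | evidence) = 0.00033886 / 0.036199 ≈ 0.009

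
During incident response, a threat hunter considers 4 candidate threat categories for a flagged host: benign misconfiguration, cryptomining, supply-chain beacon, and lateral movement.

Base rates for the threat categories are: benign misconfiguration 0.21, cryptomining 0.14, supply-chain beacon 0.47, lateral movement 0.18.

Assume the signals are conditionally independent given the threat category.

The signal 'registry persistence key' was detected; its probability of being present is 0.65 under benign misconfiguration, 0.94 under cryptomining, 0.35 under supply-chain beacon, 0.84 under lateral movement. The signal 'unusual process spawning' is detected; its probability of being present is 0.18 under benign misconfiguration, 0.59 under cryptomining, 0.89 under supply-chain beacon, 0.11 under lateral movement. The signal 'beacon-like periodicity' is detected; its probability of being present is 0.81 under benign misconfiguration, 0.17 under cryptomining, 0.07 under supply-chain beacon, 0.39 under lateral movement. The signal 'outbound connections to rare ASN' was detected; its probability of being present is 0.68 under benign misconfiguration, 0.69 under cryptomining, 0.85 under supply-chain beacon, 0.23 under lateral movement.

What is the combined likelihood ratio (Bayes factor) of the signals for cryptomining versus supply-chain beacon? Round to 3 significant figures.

3.51

Joint likelihood of the signal pattern under each hypothesis:
  cryptomining: 0.94 × 0.59 × 0.17 × 0.69 = 0.065055
  supply-chain beacon: 0.35 × 0.89 × 0.07 × 0.85 = 0.018534
Bayes factor = 0.065055 / 0.018534 ≈ 3.51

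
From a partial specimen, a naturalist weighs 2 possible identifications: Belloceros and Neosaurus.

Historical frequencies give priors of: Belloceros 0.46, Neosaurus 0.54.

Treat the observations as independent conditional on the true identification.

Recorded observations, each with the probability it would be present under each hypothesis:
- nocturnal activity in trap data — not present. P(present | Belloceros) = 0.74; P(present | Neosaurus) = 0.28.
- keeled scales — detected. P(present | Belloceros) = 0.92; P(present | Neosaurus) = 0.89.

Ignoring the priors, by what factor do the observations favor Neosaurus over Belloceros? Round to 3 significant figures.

2.68

Take the product of per-observation likelihoods under each hypothesis (using 1 − P(present | H) for each absent observation), then divide.
  Neosaurus: (1 − 0.28) × 0.89 = 0.6408
  Belloceros: (1 − 0.74) × 0.92 = 0.2392
Bayes factor = 0.6408 / 0.2392 ≈ 2.68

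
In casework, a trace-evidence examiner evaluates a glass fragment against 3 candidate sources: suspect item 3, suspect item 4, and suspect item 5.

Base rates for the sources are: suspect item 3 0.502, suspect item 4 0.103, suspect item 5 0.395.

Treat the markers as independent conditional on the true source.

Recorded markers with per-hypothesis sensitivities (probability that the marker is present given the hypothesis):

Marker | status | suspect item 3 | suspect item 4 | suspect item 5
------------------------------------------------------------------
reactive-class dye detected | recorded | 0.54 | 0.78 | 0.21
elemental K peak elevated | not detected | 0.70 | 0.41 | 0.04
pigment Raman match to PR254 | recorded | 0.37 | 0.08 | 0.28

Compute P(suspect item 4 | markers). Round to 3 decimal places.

0.067

For each hypothesis, the unnormalized posterior weight is prior × product of the marker likelihoods (using 1 − P(present | H) for each absent marker):
  suspect item 3: 0.502 × 0.54 × (1 − 0.70) × 0.37 = 0.03009
  suspect item 4: 0.103 × 0.78 × (1 − 0.41) × 0.08 = 0.003792
  suspect item 5: 0.395 × 0.21 × (1 − 0.04) × 0.28 = 0.022297
The unnormalized weights sum to 0.056179.
P(suspect item 4 | evidence) = 0.003792 / 0.056179 ≈ 0.067.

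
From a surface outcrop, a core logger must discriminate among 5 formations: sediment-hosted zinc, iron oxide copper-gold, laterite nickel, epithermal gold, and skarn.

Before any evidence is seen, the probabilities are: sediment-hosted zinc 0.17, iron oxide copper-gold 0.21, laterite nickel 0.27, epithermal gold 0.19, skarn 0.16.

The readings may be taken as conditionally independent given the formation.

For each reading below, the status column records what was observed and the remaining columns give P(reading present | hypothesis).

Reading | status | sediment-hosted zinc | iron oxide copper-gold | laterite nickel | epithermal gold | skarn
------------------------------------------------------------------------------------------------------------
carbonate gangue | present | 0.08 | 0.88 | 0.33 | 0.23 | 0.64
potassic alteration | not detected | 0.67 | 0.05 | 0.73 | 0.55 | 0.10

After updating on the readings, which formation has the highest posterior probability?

Multiply each prior by the joint likelihood of the reading pattern (using 1 − P(present | H) for each absent reading):
  sediment-hosted zinc: 0.17 × 0.08 × (1 − 0.67) = 0.004488
  iron oxide copper-gold: 0.21 × 0.88 × (1 − 0.05) = 0.17556
  laterite nickel: 0.27 × 0.33 × (1 − 0.73) = 0.024057
  epithermal gold: 0.19 × 0.23 × (1 − 0.55) = 0.019665
  skarn: 0.16 × 0.64 × (1 − 0.10) = 0.09216
Normalizing constant Z = 0.004488 + 0.17556 + 0.024057 + 0.019665 + 0.09216 = 0.31593.
P(sediment-hosted zinc | evidence) ≈ 0.004488 / 0.31593 ≈ 0.014
P(iron oxide copper-gold | evidence) ≈ 0.17556 / 0.31593 ≈ 0.556
P(laterite nickel | evidence) ≈ 0.024057 / 0.31593 ≈ 0.076
P(epithermal gold | evidence) ≈ 0.019665 / 0.31593 ≈ 0.062
P(skarn | evidence) ≈ 0.09216 / 0.31593 ≈ 0.292
The largest is 0.556, so iron oxide copper-gold is most probable.

iron oxide copper-gold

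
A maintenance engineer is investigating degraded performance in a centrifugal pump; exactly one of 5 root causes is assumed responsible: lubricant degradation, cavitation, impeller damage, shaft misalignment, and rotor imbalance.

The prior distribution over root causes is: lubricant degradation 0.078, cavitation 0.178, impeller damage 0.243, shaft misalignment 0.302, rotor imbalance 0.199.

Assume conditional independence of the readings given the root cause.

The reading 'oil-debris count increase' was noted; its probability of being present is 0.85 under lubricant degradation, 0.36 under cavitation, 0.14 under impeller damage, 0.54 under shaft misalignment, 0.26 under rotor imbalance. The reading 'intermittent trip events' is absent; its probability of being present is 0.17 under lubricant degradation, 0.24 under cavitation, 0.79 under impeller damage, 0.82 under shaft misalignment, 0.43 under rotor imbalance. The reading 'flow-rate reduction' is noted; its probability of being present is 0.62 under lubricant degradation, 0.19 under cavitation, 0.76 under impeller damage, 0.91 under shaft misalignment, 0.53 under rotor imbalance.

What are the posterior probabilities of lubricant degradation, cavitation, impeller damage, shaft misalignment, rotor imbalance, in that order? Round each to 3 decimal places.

For each hypothesis, the unnormalized posterior weight is prior × product of the reading likelihoods (using 1 − P(present | H) for each absent reading):
  lubricant degradation: 0.078 × 0.85 × (1 − 0.17) × 0.62 = 0.034118
  cavitation: 0.178 × 0.36 × (1 − 0.24) × 0.19 = 0.0092532
  impeller damage: 0.243 × 0.14 × (1 − 0.79) × 0.76 = 0.0054296
  shaft misalignment: 0.302 × 0.54 × (1 − 0.82) × 0.91 = 0.026713
  rotor imbalance: 0.199 × 0.26 × (1 − 0.43) × 0.53 = 0.015631
Normalizing constant Z = 0.034118 + 0.0092532 + 0.0054296 + 0.026713 + 0.015631 = 0.091144.
P(lubricant degradation | evidence) = 0.034118 / 0.091144 ≈ 0.374
P(cavitation | evidence) = 0.0092532 / 0.091144 ≈ 0.102
P(impeller damage | evidence) = 0.0054296 / 0.091144 ≈ 0.060
P(shaft misalignment | evidence) = 0.026713 / 0.091144 ≈ 0.293
P(rotor imbalance | evidence) = 0.015631 / 0.091144 ≈ 0.171

0.374, 0.102, 0.060, 0.293, 0.171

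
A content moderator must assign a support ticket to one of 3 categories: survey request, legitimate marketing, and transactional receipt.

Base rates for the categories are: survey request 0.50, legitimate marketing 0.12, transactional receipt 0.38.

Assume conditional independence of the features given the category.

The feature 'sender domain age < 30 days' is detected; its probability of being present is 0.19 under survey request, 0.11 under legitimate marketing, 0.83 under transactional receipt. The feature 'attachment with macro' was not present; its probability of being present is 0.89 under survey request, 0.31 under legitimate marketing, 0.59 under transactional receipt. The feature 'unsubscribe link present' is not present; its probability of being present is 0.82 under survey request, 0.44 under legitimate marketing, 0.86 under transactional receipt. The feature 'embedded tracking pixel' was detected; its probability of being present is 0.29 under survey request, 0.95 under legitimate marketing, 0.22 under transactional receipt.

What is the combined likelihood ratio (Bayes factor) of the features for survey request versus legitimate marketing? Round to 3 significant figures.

0.0270

Joint likelihood of the feature pattern under each hypothesis (using 1 − P(present | H) for each absent feature):
  survey request: 0.19 × (1 − 0.89) × (1 − 0.82) × 0.29 = 0.001091
  legitimate marketing: 0.11 × (1 − 0.31) × (1 − 0.44) × 0.95 = 0.040379
Bayes factor = 0.001091 / 0.040379 ≈ 0.0270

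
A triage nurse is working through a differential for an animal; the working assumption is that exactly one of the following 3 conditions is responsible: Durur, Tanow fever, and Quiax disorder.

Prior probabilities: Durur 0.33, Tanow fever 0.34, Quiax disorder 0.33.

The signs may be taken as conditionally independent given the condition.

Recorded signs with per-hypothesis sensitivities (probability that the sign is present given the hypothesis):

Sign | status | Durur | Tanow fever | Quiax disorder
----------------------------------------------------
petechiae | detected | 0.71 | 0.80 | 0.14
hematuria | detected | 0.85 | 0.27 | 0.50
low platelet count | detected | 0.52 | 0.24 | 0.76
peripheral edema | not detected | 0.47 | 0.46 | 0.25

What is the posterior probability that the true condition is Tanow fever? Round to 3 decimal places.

0.123

By Bayes' rule with conditional independence, the unnormalized weight for each hypothesis is prior × ∏ likelihoods (using 1 − P(present | H) for each absent sign):
  Durur: 0.33 × 0.71 × 0.85 × 0.52 × (1 − 0.47) = 0.054887
  Tanow fever: 0.34 × 0.80 × 0.27 × 0.24 × (1 − 0.46) = 0.0095178
  Quiax disorder: 0.33 × 0.14 × 0.50 × 0.76 × (1 − 0.25) = 0.013167
The unnormalized weights sum to 0.077572.
P(Tanow fever | evidence) = 0.0095178 / 0.077572 ≈ 0.123.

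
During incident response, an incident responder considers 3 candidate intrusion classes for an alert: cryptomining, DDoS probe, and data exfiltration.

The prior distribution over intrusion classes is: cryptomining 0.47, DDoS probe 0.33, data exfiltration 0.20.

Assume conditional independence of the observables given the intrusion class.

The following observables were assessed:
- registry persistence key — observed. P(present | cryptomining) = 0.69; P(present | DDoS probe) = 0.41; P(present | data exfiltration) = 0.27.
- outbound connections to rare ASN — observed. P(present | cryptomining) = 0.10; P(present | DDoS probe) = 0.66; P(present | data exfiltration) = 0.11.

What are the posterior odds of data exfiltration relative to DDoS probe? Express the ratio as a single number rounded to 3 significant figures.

Posterior odds equal prior odds times the likelihood ratio; only the two competing hypotheses matter.
  data exfiltration: 0.20 × 0.27 × 0.11 = 0.00594
  DDoS probe: 0.33 × 0.41 × 0.66 = 0.089298
Odds(data exfiltration : DDoS probe) = 0.00594 / 0.089298 ≈ 0.0665.

0.0665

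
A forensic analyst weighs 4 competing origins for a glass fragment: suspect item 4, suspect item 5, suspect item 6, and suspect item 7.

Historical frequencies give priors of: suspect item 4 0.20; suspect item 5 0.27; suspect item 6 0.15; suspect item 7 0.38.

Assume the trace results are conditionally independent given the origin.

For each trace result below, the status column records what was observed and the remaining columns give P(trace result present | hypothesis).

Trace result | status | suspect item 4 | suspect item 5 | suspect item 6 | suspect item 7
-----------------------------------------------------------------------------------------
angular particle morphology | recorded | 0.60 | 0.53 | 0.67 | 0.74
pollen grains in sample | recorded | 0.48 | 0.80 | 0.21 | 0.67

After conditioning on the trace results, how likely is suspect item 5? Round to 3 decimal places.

Multiply each prior by the joint likelihood of the trace result pattern:
  suspect item 4: 0.20 × 0.60 × 0.48 = 0.0576
  suspect item 5: 0.27 × 0.53 × 0.80 = 0.11448
  suspect item 6: 0.15 × 0.67 × 0.21 = 0.021105
  suspect item 7: 0.38 × 0.74 × 0.67 = 0.1884
The unnormalized weights sum to 0.38159.
P(suspect item 5 | evidence) = 0.11448 / 0.38159 ≈ 0.300.

0.300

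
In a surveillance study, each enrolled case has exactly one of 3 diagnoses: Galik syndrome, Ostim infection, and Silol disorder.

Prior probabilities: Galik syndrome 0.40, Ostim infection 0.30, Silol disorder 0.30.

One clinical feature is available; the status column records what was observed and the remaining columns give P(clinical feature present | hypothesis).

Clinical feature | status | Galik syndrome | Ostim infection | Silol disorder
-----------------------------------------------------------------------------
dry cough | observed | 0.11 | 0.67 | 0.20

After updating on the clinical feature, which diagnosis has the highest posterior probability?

Ostim infection

For each hypothesis, the unnormalized posterior weight is prior × likelihood:
  Galik syndrome: 0.40 × 0.11 = 0.044
  Ostim infection: 0.30 × 0.67 = 0.201
  Silol disorder: 0.30 × 0.20 = 0.06
The unnormalized weights sum to 0.305.
P(Galik syndrome | evidence) ≈ 0.044 / 0.305 ≈ 0.144
P(Ostim infection | evidence) ≈ 0.201 / 0.305 ≈ 0.659
P(Silol disorder | evidence) ≈ 0.06 / 0.305 ≈ 0.197
The largest is 0.659, so Ostim infection is most probable.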